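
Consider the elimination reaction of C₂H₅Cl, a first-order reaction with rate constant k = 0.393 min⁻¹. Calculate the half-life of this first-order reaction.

1.764 min

Step 1: For a first-order reaction, t₁/₂ = ln(2)/k
Step 2: t₁/₂ = ln(2)/0.393
Step 3: t₁/₂ = 0.6931/0.393 = 1.764 min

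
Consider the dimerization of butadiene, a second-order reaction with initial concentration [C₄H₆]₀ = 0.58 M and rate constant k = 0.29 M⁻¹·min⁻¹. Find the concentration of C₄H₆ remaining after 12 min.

0.1922 M

Step 1: For a second-order reaction: 1/[C₄H₆] = 1/[C₄H₆]₀ + kt
Step 2: 1/[C₄H₆] = 1/0.58 + 0.29 × 12
Step 3: 1/[C₄H₆] = 1.724 + 3.48 = 5.204
Step 4: [C₄H₆] = 1/5.204 = 0.1922 M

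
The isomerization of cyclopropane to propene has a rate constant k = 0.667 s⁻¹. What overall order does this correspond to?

first order (1)

Step 1: The units of k for an nth-order reaction are (concentration)^(1-n)·(time)⁻¹.
Step 2: Here k has units s⁻¹, so the concentration exponent is 0.
Step 3: 1 - n = 0 ⇒ n = 1. The reaction is first order.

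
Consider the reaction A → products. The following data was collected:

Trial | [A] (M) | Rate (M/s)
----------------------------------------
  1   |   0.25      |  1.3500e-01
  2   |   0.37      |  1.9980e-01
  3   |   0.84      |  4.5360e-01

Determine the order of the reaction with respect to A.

first order (1)

Step 1: Compare trials to find order n where rate₂/rate₁ = ([A]₂/[A]₁)^n
Step 2: rate₂/rate₁ = 1.9980e-01/1.3500e-01 = 1.48
Step 3: [A]₂/[A]₁ = 0.37/0.25 = 1.48
Step 4: n = ln(1.48)/ln(1.48) = 1.00 ≈ 1
Step 5: The reaction is first order in A.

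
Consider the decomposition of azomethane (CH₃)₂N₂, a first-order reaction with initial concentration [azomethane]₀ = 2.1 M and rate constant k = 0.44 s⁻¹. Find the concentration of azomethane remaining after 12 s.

0.01069 M

Step 1: For a first-order reaction: [azomethane] = [azomethane]₀ × e^(-kt)
Step 2: [azomethane] = 2.1 × e^(-0.44 × 12)
Step 3: [azomethane] = 2.1 × e^(-5.28)
Step 4: [azomethane] = 2.1 × 0.00509243 = 0.01069 M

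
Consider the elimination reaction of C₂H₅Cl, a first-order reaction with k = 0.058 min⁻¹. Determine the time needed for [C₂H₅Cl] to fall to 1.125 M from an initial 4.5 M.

23.9 min

Step 1: For first-order: t = ln([C₂H₅Cl]₀/[C₂H₅Cl])/k
Step 2: t = ln(4.5/1.125)/0.058
Step 3: t = ln(4)/0.058
Step 4: t = 1.386/0.058 = 23.9 min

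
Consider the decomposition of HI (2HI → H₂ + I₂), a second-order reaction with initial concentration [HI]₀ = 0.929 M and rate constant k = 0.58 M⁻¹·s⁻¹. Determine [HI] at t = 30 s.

0.05412 M

Step 1: For a second-order reaction: 1/[HI] = 1/[HI]₀ + kt
Step 2: 1/[HI] = 1/0.929 + 0.58 × 30
Step 3: 1/[HI] = 1.076 + 17.4 = 18.48
Step 4: [HI] = 1/18.48 = 0.05412 M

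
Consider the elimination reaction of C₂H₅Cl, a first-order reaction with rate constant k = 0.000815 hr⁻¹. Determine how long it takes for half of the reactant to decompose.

850.5 hr

Step 1: For a first-order reaction, t₁/₂ = ln(2)/k
Step 2: t₁/₂ = ln(2)/0.000815
Step 3: t₁/₂ = 0.6931/0.000815 = 850.5 hr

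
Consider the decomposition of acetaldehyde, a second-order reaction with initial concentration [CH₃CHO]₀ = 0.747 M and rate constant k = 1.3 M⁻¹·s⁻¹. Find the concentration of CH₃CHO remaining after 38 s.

0.01971 M

Step 1: For a second-order reaction: 1/[CH₃CHO] = 1/[CH₃CHO]₀ + kt
Step 2: 1/[CH₃CHO] = 1/0.747 + 1.3 × 38
Step 3: 1/[CH₃CHO] = 1.339 + 49.4 = 50.74
Step 4: [CH₃CHO] = 1/50.74 = 0.01971 M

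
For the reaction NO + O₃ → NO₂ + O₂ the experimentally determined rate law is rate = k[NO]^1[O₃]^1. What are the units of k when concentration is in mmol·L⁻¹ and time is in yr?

(mmol·L⁻¹)⁻¹·yr⁻¹

Step 1: Overall order = 1 + 1 = 2.
Step 2: rate has units mmol·L⁻¹·yr⁻¹; [NO]^1[O₃]^1 has units (mmol·L⁻¹)^2.
Step 3: k = rate/([NO]^1[O₃]^1), so units of k = (mmol·L⁻¹)^(1-2)·yr⁻¹ = (mmol·L⁻¹)⁻¹·yr⁻¹.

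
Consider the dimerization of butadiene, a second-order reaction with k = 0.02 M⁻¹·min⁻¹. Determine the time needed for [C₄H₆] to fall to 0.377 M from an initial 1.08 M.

86.33 min

Step 1: For second-order: t = (1/[C₄H₆] - 1/[C₄H₆]₀)/k
Step 2: t = (1/0.377 - 1/1.08)/0.02
Step 3: t = (2.653 - 0.9259)/0.02
Step 4: t = 1.727/0.02 = 86.33 min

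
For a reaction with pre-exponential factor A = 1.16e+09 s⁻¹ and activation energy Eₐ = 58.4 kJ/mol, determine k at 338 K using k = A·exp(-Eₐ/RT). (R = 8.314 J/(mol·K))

1.09e+00 s⁻¹

Step 1: Use the Arrhenius equation: k = A × exp(-Eₐ/RT)
Step 2: Convert Eₐ to J/mol: 58.4 kJ/mol = 58400 J/mol
Step 3: Calculate the exponent: -Eₐ/(RT) = -58400/(8.314 × 338) = -20.78194
Step 4: k = 1.16e+09 × exp(-20.78194)
Step 5: k = 1.16e+09 × 9.43014e-10 = 1.0939e+00 s⁻¹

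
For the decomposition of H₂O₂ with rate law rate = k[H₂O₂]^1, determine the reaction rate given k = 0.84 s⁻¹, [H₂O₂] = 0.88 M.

0.7392 M/s

Step 1: Identify the rate law: rate = k[H₂O₂]^1
Step 2: Substitute values: rate = 0.84 × (0.88)^1
Step 3: Calculate: rate = 0.84 × 0.88 = 0.7392 M/s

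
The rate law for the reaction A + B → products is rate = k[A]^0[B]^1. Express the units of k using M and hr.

hr⁻¹

Step 1: Overall order = 0 + 1 = 1.
Step 2: rate has units M·hr⁻¹; [A]^0[B]^1 has units M^1.
Step 3: k = rate/([A]^0[B]^1), so units of k = M^(1-1)·hr⁻¹ = hr⁻¹.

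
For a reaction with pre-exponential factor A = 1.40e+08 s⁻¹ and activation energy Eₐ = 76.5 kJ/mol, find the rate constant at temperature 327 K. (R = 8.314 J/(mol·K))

8.43e-05 s⁻¹

Step 1: Use the Arrhenius equation: k = A × exp(-Eₐ/RT)
Step 2: Convert Eₐ to J/mol: 76.5 kJ/mol = 76500 J/mol
Step 3: Calculate the exponent: -Eₐ/(RT) = -76500/(8.314 × 327) = -28.13868
Step 4: k = 1.40e+08 × exp(-28.13868)
Step 5: k = 1.40e+08 × 6.01903e-13 = 8.4266e-05 s⁻¹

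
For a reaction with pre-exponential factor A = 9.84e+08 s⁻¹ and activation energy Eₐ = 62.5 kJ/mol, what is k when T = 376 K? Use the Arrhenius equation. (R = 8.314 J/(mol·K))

2.04e+00 s⁻¹

Step 1: Use the Arrhenius equation: k = A × exp(-Eₐ/RT)
Step 2: Convert Eₐ to J/mol: 62.5 kJ/mol = 62500 J/mol
Step 3: Calculate the exponent: -Eₐ/(RT) = -62500/(8.314 × 376) = -19.99319
Step 4: k = 9.84e+08 × exp(-19.99319)
Step 5: k = 9.84e+08 × 2.07524e-09 = 2.0420e+00 s⁻¹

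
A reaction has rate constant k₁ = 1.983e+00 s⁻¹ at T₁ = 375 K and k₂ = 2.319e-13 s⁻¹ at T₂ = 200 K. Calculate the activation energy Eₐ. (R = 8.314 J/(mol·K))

106.1 kJ/mol

Step 1: Use the two-temperature Arrhenius form: ln(k₂/k₁) = -Eₐ/R × (1/T₂ - 1/T₁)
Step 2: ln(k₂/k₁) = ln(2.319e-13/1.983e+00) = ln(1.16944e-13) = -29.7771
Step 3: 1/T₂ - 1/T₁ = 1/200 - 1/375 = 2.333333e-03 K⁻¹
Step 4: Eₐ = -R × ln(k₂/k₁) / (1/T₂ - 1/T₁) = -8.314 × -29.7771 / 2.333333e-03
Step 5: Eₐ = 1.0610e+05 J/mol = 106.1 kJ/mol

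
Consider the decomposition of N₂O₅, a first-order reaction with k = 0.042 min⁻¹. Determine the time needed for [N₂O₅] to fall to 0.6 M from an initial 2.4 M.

33.01 min

Step 1: For first-order: t = ln([N₂O₅]₀/[N₂O₅])/k
Step 2: t = ln(2.4/0.6)/0.042
Step 3: t = ln(4)/0.042
Step 4: t = 1.386/0.042 = 33.01 min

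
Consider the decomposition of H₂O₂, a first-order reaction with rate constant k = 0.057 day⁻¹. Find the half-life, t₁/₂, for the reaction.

12.16 day

Step 1: For a first-order reaction, t₁/₂ = ln(2)/k
Step 2: t₁/₂ = ln(2)/0.057
Step 3: t₁/₂ = 0.6931/0.057 = 12.16 day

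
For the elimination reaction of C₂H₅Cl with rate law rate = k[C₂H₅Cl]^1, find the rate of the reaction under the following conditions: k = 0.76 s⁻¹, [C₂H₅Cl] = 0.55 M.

0.418 M/s

Step 1: Identify the rate law: rate = k[C₂H₅Cl]^1
Step 2: Substitute values: rate = 0.76 × (0.55)^1
Step 3: Calculate: rate = 0.76 × 0.55 = 0.418 M/s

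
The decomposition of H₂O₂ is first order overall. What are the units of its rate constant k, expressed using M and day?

day⁻¹

Step 1: For overall order n, rate = k × (concentration)^n.
Step 2: Rate has units M·day⁻¹; concentration term has units M^1.
Step 3: k = rate / (concentration)^n, so units of k = M^(1-1)·day⁻¹ = day⁻¹.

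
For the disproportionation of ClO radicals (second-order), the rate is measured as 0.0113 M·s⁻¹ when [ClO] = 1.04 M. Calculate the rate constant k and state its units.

0.01045 M⁻¹·s⁻¹

Step 1: rate = k[ClO]^2, so k = rate / [ClO]^2.
Step 2: k = 0.0113 / (1.04)^2 = 0.0113 / 1.082.
Step 3: k = 0.01045 M⁻¹·s⁻¹.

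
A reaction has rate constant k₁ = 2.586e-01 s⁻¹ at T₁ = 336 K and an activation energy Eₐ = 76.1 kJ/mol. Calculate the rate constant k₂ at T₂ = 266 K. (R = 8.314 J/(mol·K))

1.992e-04 s⁻¹

Step 1: Use the two-temperature Arrhenius form: ln(k₂/k₁) = -Eₐ/R × (1/T₂ - 1/T₁)
Step 2: Convert Eₐ to J/mol: 76.1 kJ/mol = 76100 J/mol
Step 3: 1/T₂ - 1/T₁ = 1/266 - 1/336 = 7.832080e-04 K⁻¹
Step 4: ln(k₂/k₁) = -76100/8.314 × 7.832080e-04 = -7.16889
Step 5: k₂ = k₁ × exp(-7.16889) = 2.586e-01 × 7.70177e-04 = 1.992e-04 s⁻¹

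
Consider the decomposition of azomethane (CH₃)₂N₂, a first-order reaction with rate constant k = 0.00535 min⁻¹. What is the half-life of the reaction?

129.6 min

Step 1: For a first-order reaction, t₁/₂ = ln(2)/k
Step 2: t₁/₂ = ln(2)/0.00535
Step 3: t₁/₂ = 0.6931/0.00535 = 129.6 min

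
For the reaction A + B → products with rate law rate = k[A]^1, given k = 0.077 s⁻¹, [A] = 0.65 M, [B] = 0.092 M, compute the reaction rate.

0.05005 M/s

Step 1: The rate law is rate = k[A]^1
Step 2: Note that the rate does not depend on [B] (zero order in B).
Step 3: rate = 0.077 × (0.65)^1 = 0.05005 M/s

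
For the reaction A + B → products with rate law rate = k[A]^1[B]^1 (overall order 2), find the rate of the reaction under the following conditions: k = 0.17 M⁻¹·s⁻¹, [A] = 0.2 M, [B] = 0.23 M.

0.00782 M/s

Step 1: The rate law is rate = k[A]^1[B]^1, overall order = 1+1 = 2
Step 2: Substitute values: rate = 0.17 × (0.2)^1 × (0.23)^1
Step 3: rate = 0.17 × 0.2 × 0.23 = 0.00782 M/s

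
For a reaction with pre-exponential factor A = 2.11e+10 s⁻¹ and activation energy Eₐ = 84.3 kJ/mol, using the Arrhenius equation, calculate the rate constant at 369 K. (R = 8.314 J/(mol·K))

2.46e-02 s⁻¹

Step 1: Use the Arrhenius equation: k = A × exp(-Eₐ/RT)
Step 2: Convert Eₐ to J/mol: 84.3 kJ/mol = 84300 J/mol
Step 3: Calculate the exponent: -Eₐ/(RT) = -84300/(8.314 × 369) = -27.47838
Step 4: k = 2.11e+10 × exp(-27.47838)
Step 5: k = 2.11e+10 × 1.16491e-12 = 2.4580e-02 s⁻¹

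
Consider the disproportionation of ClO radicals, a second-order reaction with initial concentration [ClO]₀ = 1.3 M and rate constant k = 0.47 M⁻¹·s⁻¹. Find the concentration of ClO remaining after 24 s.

0.08299 M

Step 1: For a second-order reaction: 1/[ClO] = 1/[ClO]₀ + kt
Step 2: 1/[ClO] = 1/1.3 + 0.47 × 24
Step 3: 1/[ClO] = 0.7692 + 11.28 = 12.05
Step 4: [ClO] = 1/12.05 = 0.08299 M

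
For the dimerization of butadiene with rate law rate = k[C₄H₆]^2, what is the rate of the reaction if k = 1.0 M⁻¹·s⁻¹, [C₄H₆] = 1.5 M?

2.25 M/s

Step 1: Identify the rate law: rate = k[C₄H₆]^2
Step 2: Substitute values: rate = 1.0 × (1.5)^2
Step 3: Calculate: rate = 1.0 × 2.25 = 2.25 M/s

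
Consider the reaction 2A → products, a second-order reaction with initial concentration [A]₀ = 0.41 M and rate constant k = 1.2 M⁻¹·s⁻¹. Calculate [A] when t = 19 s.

0.03962 M

Step 1: For a second-order reaction: 1/[A] = 1/[A]₀ + kt
Step 2: 1/[A] = 1/0.41 + 1.2 × 19
Step 3: 1/[A] = 2.439 + 22.8 = 25.24
Step 4: [A] = 1/25.24 = 0.03962 M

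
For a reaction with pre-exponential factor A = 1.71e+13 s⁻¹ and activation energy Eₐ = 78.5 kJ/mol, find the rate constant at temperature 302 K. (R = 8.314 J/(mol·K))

4.52e-01 s⁻¹

Step 1: Use the Arrhenius equation: k = A × exp(-Eₐ/RT)
Step 2: Convert Eₐ to J/mol: 78.5 kJ/mol = 78500 J/mol
Step 3: Calculate the exponent: -Eₐ/(RT) = -78500/(8.314 × 302) = -31.26459
Step 4: k = 1.71e+13 × exp(-31.26459)
Step 5: k = 1.71e+13 × 2.64217e-14 = 4.5181e-01 s⁻¹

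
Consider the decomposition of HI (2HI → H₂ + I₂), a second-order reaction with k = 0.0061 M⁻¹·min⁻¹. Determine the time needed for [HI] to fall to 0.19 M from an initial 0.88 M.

676.5 min

Step 1: For second-order: t = (1/[HI] - 1/[HI]₀)/k
Step 2: t = (1/0.19 - 1/0.88)/0.0061
Step 3: t = (5.263 - 1.136)/0.0061
Step 4: t = 4.127/0.0061 = 676.5 min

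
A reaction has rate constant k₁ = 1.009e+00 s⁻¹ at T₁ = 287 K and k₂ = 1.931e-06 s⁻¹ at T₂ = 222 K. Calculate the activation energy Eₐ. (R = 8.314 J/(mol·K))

107.3 kJ/mol

Step 1: Use the two-temperature Arrhenius form: ln(k₂/k₁) = -Eₐ/R × (1/T₂ - 1/T₁)
Step 2: ln(k₂/k₁) = ln(1.931e-06/1.009e+00) = ln(1.91378e-06) = -13.1664
Step 3: 1/T₂ - 1/T₁ = 1/222 - 1/287 = 1.020184e-03 K⁻¹
Step 4: Eₐ = -R × ln(k₂/k₁) / (1/T₂ - 1/T₁) = -8.314 × -13.1664 / 1.020184e-03
Step 5: Eₐ = 1.0730e+05 J/mol = 107.3 kJ/mol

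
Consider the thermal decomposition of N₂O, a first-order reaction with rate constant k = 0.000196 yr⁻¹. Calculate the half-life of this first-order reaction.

3536 yr

Step 1: For a first-order reaction, t₁/₂ = ln(2)/k
Step 2: t₁/₂ = ln(2)/0.000196
Step 3: t₁/₂ = 0.6931/0.000196 = 3536 yr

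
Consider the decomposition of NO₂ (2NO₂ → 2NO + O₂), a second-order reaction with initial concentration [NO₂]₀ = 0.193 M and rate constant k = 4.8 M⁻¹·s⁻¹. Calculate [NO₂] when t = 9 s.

0.02067 M

Step 1: For a second-order reaction: 1/[NO₂] = 1/[NO₂]₀ + kt
Step 2: 1/[NO₂] = 1/0.193 + 4.8 × 9
Step 3: 1/[NO₂] = 5.181 + 43.2 = 48.38
Step 4: [NO₂] = 1/48.38 = 0.02067 M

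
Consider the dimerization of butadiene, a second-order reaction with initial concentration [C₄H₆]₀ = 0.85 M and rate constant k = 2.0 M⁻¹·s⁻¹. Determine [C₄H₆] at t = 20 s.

0.02429 M

Step 1: For a second-order reaction: 1/[C₄H₆] = 1/[C₄H₆]₀ + kt
Step 2: 1/[C₄H₆] = 1/0.85 + 2.0 × 20
Step 3: 1/[C₄H₆] = 1.176 + 40 = 41.18
Step 4: [C₄H₆] = 1/41.18 = 0.02429 M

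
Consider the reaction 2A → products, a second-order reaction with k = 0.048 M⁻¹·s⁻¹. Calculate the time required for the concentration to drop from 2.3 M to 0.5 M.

32.61 s

Step 1: For second-order: t = (1/[A] - 1/[A]₀)/k
Step 2: t = (1/0.5 - 1/2.3)/0.048
Step 3: t = (2 - 0.4348)/0.048
Step 4: t = 1.565/0.048 = 32.61 s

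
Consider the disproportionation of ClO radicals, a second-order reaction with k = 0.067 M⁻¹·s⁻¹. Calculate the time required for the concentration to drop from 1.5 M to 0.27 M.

45.33 s

Step 1: For second-order: t = (1/[ClO] - 1/[ClO]₀)/k
Step 2: t = (1/0.27 - 1/1.5)/0.067
Step 3: t = (3.704 - 0.6667)/0.067
Step 4: t = 3.037/0.067 = 45.33 s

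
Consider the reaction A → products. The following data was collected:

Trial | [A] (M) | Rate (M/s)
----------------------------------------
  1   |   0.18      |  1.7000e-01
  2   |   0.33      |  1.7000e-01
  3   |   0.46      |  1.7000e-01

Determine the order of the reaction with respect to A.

zeroth order (0)

Step 1: Compare trials - when concentration changes, rate stays constant.
Step 2: rate₂/rate₁ = 1.7000e-01/1.7000e-01 = 1
Step 3: [A]₂/[A]₁ = 0.33/0.18 = 1.833
Step 4: Since rate ratio ≈ (conc ratio)^0, the reaction is zeroth order.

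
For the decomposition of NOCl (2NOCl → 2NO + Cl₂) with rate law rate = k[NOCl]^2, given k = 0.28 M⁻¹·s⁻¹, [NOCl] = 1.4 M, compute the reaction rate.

0.5488 M/s

Step 1: Identify the rate law: rate = k[NOCl]^2
Step 2: Substitute values: rate = 0.28 × (1.4)^2
Step 3: Calculate: rate = 0.28 × 1.96 = 0.5488 M/s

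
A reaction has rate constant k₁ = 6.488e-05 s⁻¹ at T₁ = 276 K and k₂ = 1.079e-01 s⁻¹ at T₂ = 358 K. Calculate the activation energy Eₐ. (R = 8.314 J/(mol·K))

74.3 kJ/mol

Step 1: Use the two-temperature Arrhenius form: ln(k₂/k₁) = -Eₐ/R × (1/T₂ - 1/T₁)
Step 2: ln(k₂/k₁) = ln(1.079e-01/6.488e-05) = ln(1663.07) = 7.41642
Step 3: 1/T₂ - 1/T₁ = 1/358 - 1/276 = -8.298923e-04 K⁻¹
Step 4: Eₐ = -R × ln(k₂/k₁) / (1/T₂ - 1/T₁) = -8.314 × 7.41642 / -8.298923e-04
Step 5: Eₐ = 7.4299e+04 J/mol = 74.3 kJ/mol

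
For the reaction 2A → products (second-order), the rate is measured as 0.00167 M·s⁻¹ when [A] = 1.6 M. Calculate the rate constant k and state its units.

0.0006523 M⁻¹·s⁻¹

Step 1: rate = k[A]^2, so k = rate / [A]^2.
Step 2: k = 0.00167 / (1.6)^2 = 0.00167 / 2.56.
Step 3: k = 0.0006523 M⁻¹·s⁻¹.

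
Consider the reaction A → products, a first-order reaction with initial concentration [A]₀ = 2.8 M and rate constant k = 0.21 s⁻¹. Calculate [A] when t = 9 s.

0.423 M

Step 1: For a first-order reaction: [A] = [A]₀ × e^(-kt)
Step 2: [A] = 2.8 × e^(-0.21 × 9)
Step 3: [A] = 2.8 × e^(-1.89)
Step 4: [A] = 2.8 × 0.151072 = 0.423 M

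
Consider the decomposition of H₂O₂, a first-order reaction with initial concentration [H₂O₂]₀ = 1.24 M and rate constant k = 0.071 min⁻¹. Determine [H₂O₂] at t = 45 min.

0.0508 M

Step 1: For a first-order reaction: [H₂O₂] = [H₂O₂]₀ × e^(-kt)
Step 2: [H₂O₂] = 1.24 × e^(-0.071 × 45)
Step 3: [H₂O₂] = 1.24 × e^(-3.195)
Step 4: [H₂O₂] = 1.24 × 0.0409665 = 0.0508 M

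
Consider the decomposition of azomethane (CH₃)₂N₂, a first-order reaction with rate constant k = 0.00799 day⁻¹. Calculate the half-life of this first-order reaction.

86.75 day

Step 1: For a first-order reaction, t₁/₂ = ln(2)/k
Step 2: t₁/₂ = ln(2)/0.00799
Step 3: t₁/₂ = 0.6931/0.00799 = 86.75 day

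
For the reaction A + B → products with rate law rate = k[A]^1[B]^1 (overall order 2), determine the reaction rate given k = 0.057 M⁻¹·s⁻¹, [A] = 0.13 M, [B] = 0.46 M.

0.003409 M/s

Step 1: The rate law is rate = k[A]^1[B]^1, overall order = 1+1 = 2
Step 2: Substitute values: rate = 0.057 × (0.13)^1 × (0.46)^1
Step 3: rate = 0.057 × 0.13 × 0.46 = 0.0034086 M/s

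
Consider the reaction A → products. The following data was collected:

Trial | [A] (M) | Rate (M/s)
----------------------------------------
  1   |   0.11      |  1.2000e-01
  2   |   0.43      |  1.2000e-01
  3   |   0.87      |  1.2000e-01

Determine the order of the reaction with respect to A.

zeroth order (0)

Step 1: Compare trials - when concentration changes, rate stays constant.
Step 2: rate₂/rate₁ = 1.2000e-01/1.2000e-01 = 1
Step 3: [A]₂/[A]₁ = 0.43/0.11 = 3.909
Step 4: Since rate ratio ≈ (conc ratio)^0, the reaction is zeroth order.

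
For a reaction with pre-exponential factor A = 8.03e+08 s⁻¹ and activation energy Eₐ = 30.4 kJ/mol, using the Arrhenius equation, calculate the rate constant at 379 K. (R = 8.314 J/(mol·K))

5.19e+04 s⁻¹

Step 1: Use the Arrhenius equation: k = A × exp(-Eₐ/RT)
Step 2: Convert Eₐ to J/mol: 30.4 kJ/mol = 30400 J/mol
Step 3: Calculate the exponent: -Eₐ/(RT) = -30400/(8.314 × 379) = -9.64771
Step 4: k = 8.03e+08 × exp(-9.64771)
Step 5: k = 8.03e+08 × 6.45733e-05 = 5.1852e+04 s⁻¹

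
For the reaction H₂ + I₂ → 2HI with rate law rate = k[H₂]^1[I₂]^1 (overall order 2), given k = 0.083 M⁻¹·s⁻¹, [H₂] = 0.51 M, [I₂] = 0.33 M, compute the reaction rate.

0.01397 M/s

Step 1: The rate law is rate = k[H₂]^1[I₂]^1, overall order = 1+1 = 2
Step 2: Substitute values: rate = 0.083 × (0.51)^1 × (0.33)^1
Step 3: rate = 0.083 × 0.51 × 0.33 = 0.0139689 M/s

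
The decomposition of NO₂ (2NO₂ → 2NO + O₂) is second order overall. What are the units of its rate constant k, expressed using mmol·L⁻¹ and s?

(mmol·L⁻¹)⁻¹·s⁻¹

Step 1: For overall order n, rate = k × (concentration)^n.
Step 2: Rate has units mmol·L⁻¹·s⁻¹; concentration term has units (mmol·L⁻¹)^2.
Step 3: k = rate / (concentration)^n, so units of k = (mmol·L⁻¹)^(1-2)·s⁻¹ = (mmol·L⁻¹)⁻¹·s⁻¹.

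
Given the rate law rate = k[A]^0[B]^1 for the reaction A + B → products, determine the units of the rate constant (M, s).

s⁻¹

Step 1: Overall order = 0 + 1 = 1.
Step 2: rate has units M·s⁻¹; [A]^0[B]^1 has units M^1.
Step 3: k = rate/([A]^0[B]^1), so units of k = M^(1-1)·s⁻¹ = s⁻¹.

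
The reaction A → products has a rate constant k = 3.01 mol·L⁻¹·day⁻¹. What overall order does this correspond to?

zeroth order (0)

Step 1: The units of k for an nth-order reaction are (concentration)^(1-n)·(time)⁻¹.
Step 2: Here k has units mol·L⁻¹·day⁻¹, so the concentration exponent is 1.
Step 3: 1 - n = 1 ⇒ n = 0. The reaction is zeroth order.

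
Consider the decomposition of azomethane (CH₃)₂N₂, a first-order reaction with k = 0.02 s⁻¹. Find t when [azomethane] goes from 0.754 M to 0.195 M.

67.62 s

Step 1: For first-order: t = ln([azomethane]₀/[azomethane])/k
Step 2: t = ln(0.754/0.195)/0.02
Step 3: t = ln(3.867)/0.02
Step 4: t = 1.352/0.02 = 67.62 s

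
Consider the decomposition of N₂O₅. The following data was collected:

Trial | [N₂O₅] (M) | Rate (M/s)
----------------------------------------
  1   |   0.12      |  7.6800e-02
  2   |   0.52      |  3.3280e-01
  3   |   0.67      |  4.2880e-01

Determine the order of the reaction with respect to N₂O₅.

first order (1)

Step 1: Compare trials to find order n where rate₂/rate₁ = ([N₂O₅]₂/[N₂O₅]₁)^n
Step 2: rate₂/rate₁ = 3.3280e-01/7.6800e-02 = 4.333
Step 3: [N₂O₅]₂/[N₂O₅]₁ = 0.52/0.12 = 4.333
Step 4: n = ln(4.333)/ln(4.333) = 1.00 ≈ 1
Step 5: The reaction is first order in N₂O₅.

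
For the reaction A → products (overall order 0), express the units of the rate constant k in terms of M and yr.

M·yr⁻¹

Step 1: For overall order n, rate = k × (concentration)^n.
Step 2: Rate has units M·yr⁻¹; concentration term has units M^0.
Step 3: k = rate / (concentration)^n, so units of k = M^(1-0)·yr⁻¹ = M·yr⁻¹.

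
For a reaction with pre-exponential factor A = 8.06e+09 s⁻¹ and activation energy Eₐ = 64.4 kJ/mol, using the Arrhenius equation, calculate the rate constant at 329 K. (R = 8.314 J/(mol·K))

4.80e-01 s⁻¹

Step 1: Use the Arrhenius equation: k = A × exp(-Eₐ/RT)
Step 2: Convert Eₐ to J/mol: 64.4 kJ/mol = 64400 J/mol
Step 3: Calculate the exponent: -Eₐ/(RT) = -64400/(8.314 × 329) = -23.54398
Step 4: k = 8.06e+09 × exp(-23.54398)
Step 5: k = 8.06e+09 × 5.95634e-11 = 4.8008e-01 s⁻¹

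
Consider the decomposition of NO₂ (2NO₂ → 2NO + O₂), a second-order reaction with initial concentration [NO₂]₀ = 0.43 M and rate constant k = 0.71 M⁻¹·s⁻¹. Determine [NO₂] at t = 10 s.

0.1061 M

Step 1: For a second-order reaction: 1/[NO₂] = 1/[NO₂]₀ + kt
Step 2: 1/[NO₂] = 1/0.43 + 0.71 × 10
Step 3: 1/[NO₂] = 2.326 + 7.1 = 9.426
Step 4: [NO₂] = 1/9.426 = 0.1061 M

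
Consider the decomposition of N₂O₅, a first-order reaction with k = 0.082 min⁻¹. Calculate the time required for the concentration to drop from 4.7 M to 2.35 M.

8.453 min

Step 1: For first-order: t = ln([N₂O₅]₀/[N₂O₅])/k
Step 2: t = ln(4.7/2.35)/0.082
Step 3: t = ln(2)/0.082
Step 4: t = 0.6931/0.082 = 8.453 min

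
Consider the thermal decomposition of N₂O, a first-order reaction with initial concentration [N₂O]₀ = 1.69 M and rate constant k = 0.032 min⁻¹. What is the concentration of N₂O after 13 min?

1.115 M

Step 1: For a first-order reaction: [N₂O] = [N₂O]₀ × e^(-kt)
Step 2: [N₂O] = 1.69 × e^(-0.032 × 13)
Step 3: [N₂O] = 1.69 × e^(-0.416)
Step 4: [N₂O] = 1.69 × 0.65968 = 1.115 M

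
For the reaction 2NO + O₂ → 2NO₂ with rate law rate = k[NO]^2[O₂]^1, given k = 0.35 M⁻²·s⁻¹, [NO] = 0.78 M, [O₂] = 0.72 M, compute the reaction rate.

0.1533 M/s

Step 1: The rate law is rate = k[NO]^2[O₂]^1
Step 2: Substitute: rate = 0.35 × (0.78)^2 × (0.72)^1
Step 3: rate = 0.35 × 0.6084 × 0.72 = 0.153317 M/s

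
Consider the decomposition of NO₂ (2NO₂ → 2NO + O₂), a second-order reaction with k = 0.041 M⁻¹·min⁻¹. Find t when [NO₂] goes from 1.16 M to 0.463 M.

31.65 min

Step 1: For second-order: t = (1/[NO₂] - 1/[NO₂]₀)/k
Step 2: t = (1/0.463 - 1/1.16)/0.041
Step 3: t = (2.16 - 0.8621)/0.041
Step 4: t = 1.298/0.041 = 31.65 min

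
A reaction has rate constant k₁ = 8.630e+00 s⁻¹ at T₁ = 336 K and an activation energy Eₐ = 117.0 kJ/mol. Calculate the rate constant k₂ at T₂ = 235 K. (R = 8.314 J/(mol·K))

1.313e-07 s⁻¹

Step 1: Use the two-temperature Arrhenius form: ln(k₂/k₁) = -Eₐ/R × (1/T₂ - 1/T₁)
Step 2: Convert Eₐ to J/mol: 117.0 kJ/mol = 117000 J/mol
Step 3: 1/T₂ - 1/T₁ = 1/235 - 1/336 = 1.279129e-03 K⁻¹
Step 4: ln(k₂/k₁) = -117000/8.314 × 1.279129e-03 = -18.00073
Step 5: k₂ = k₁ × exp(-18.00073) = 8.630e+00 × 1.52189e-08 = 1.313e-07 s⁻¹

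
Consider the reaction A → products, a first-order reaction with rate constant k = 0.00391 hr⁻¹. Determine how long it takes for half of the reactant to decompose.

177.3 hr

Step 1: For a first-order reaction, t₁/₂ = ln(2)/k
Step 2: t₁/₂ = ln(2)/0.00391
Step 3: t₁/₂ = 0.6931/0.00391 = 177.3 hr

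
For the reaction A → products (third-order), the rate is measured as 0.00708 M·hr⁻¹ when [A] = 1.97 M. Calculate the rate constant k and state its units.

0.0009261 M⁻²·hr⁻¹

Step 1: rate = k[A]^3, so k = rate / [A]^3.
Step 2: k = 0.00708 / (1.97)^3 = 0.00708 / 7.645.
Step 3: k = 0.0009261 M⁻²·hr⁻¹.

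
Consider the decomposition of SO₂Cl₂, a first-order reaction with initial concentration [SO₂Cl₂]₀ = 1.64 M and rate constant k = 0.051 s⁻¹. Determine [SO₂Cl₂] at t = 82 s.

0.02504 M

Step 1: For a first-order reaction: [SO₂Cl₂] = [SO₂Cl₂]₀ × e^(-kt)
Step 2: [SO₂Cl₂] = 1.64 × e^(-0.051 × 82)
Step 3: [SO₂Cl₂] = 1.64 × e^(-4.182)
Step 4: [SO₂Cl₂] = 1.64 × 0.0152679 = 0.02504 M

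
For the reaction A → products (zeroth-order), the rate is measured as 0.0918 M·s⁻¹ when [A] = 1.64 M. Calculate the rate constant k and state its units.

0.0918 M·s⁻¹

Step 1: For a zeroth-order reaction, rate = k (independent of concentration).
Step 2: k = rate = 0.0918 M·s⁻¹.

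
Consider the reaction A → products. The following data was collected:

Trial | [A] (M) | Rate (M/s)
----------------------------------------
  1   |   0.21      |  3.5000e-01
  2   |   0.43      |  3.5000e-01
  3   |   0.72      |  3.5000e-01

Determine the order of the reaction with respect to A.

zeroth order (0)

Step 1: Compare trials - when concentration changes, rate stays constant.
Step 2: rate₂/rate₁ = 3.5000e-01/3.5000e-01 = 1
Step 3: [A]₂/[A]₁ = 0.43/0.21 = 2.048
Step 4: Since rate ratio ≈ (conc ratio)^0, the reaction is zeroth order.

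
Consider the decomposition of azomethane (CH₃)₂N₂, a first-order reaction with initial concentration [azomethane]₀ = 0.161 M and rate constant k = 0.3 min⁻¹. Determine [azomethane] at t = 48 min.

8.974e-08 M

Step 1: For a first-order reaction: [azomethane] = [azomethane]₀ × e^(-kt)
Step 2: [azomethane] = 0.161 × e^(-0.3 × 48)
Step 3: [azomethane] = 0.161 × e^(-14.4)
Step 4: [azomethane] = 0.161 × 5.5739e-07 = 8.974e-08 M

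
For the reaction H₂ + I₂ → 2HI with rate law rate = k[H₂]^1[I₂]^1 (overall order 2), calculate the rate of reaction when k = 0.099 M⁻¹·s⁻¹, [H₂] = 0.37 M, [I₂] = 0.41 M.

0.01502 M/s

Step 1: The rate law is rate = k[H₂]^1[I₂]^1, overall order = 1+1 = 2
Step 2: Substitute values: rate = 0.099 × (0.37)^1 × (0.41)^1
Step 3: rate = 0.099 × 0.37 × 0.41 = 0.0150183 M/s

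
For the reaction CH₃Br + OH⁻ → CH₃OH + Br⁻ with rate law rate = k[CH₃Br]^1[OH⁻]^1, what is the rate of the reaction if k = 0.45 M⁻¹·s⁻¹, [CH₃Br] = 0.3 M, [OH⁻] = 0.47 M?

0.06345 M/s

Step 1: The rate law is rate = k[CH₃Br]^1[OH⁻]^1
Step 2: Substitute: rate = 0.45 × (0.3)^1 × (0.47)^1
Step 3: rate = 0.45 × 0.3 × 0.47 = 0.06345 M/s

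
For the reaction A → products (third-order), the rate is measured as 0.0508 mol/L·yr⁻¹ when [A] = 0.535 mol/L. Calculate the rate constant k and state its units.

0.3317 (mol/L)⁻²·yr⁻¹

Step 1: rate = k[A]^3, so k = rate / [A]^3.
Step 2: k = 0.0508 / (0.535)^3 = 0.0508 / 0.1531.
Step 3: k = 0.3317 (mol/L)⁻²·yr⁻¹.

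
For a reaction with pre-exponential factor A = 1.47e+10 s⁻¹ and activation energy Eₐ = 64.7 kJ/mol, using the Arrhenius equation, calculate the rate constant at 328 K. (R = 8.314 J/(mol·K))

7.30e-01 s⁻¹

Step 1: Use the Arrhenius equation: k = A × exp(-Eₐ/RT)
Step 2: Convert Eₐ to J/mol: 64.7 kJ/mol = 64700 J/mol
Step 3: Calculate the exponent: -Eₐ/(RT) = -64700/(8.314 × 328) = -23.72578
Step 4: k = 1.47e+10 × exp(-23.72578)
Step 5: k = 1.47e+10 × 4.96621e-11 = 7.3003e-01 s⁻¹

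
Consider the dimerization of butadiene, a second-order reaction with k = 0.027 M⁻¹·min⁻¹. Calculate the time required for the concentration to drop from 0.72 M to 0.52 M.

19.78 min

Step 1: For second-order: t = (1/[C₄H₆] - 1/[C₄H₆]₀)/k
Step 2: t = (1/0.52 - 1/0.72)/0.027
Step 3: t = (1.923 - 1.389)/0.027
Step 4: t = 0.5342/0.027 = 19.78 min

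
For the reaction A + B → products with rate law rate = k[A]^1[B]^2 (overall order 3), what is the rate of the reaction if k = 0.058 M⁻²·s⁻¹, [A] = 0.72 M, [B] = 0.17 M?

0.001207 M/s

Step 1: The rate law is rate = k[A]^1[B]^2, overall order = 1+2 = 3
Step 2: Substitute values: rate = 0.058 × (0.72)^1 × (0.17)^2
Step 3: rate = 0.058 × 0.72 × 0.0289 = 0.00120686 M/s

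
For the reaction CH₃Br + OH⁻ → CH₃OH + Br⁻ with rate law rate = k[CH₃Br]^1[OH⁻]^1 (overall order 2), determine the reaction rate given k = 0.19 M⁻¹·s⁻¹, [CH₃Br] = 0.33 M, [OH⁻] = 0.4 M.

0.02508 M/s

Step 1: The rate law is rate = k[CH₃Br]^1[OH⁻]^1, overall order = 1+1 = 2
Step 2: Substitute values: rate = 0.19 × (0.33)^1 × (0.4)^1
Step 3: rate = 0.19 × 0.33 × 0.4 = 0.02508 M/s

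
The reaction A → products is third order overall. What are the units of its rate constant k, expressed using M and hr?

M⁻²·hr⁻¹

Step 1: For overall order n, rate = k × (concentration)^n.
Step 2: Rate has units M·hr⁻¹; concentration term has units M^3.
Step 3: k = rate / (concentration)^n, so units of k = M^(1-3)·hr⁻¹ = M⁻²·hr⁻¹.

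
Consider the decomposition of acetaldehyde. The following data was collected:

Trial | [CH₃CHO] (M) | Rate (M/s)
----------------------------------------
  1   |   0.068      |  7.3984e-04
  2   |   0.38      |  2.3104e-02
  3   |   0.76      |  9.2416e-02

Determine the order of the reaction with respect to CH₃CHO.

second order (2)

Step 1: Compare trials to find order n where rate₂/rate₁ = ([CH₃CHO]₂/[CH₃CHO]₁)^n
Step 2: rate₂/rate₁ = 2.3104e-02/7.3984e-04 = 31.23
Step 3: [CH₃CHO]₂/[CH₃CHO]₁ = 0.38/0.068 = 5.588
Step 4: n = ln(31.23)/ln(5.588) = 2.00 ≈ 2
Step 5: The reaction is second order in CH₃CHO.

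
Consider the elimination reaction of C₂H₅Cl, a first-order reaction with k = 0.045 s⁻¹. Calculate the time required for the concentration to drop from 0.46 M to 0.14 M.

26.44 s

Step 1: For first-order: t = ln([C₂H₅Cl]₀/[C₂H₅Cl])/k
Step 2: t = ln(0.46/0.14)/0.045
Step 3: t = ln(3.286)/0.045
Step 4: t = 1.19/0.045 = 26.44 s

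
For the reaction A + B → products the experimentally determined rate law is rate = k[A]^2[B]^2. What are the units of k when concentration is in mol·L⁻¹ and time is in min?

(mol·L⁻¹)⁻³·min⁻¹

Step 1: Overall order = 2 + 2 = 4.
Step 2: rate has units mol·L⁻¹·min⁻¹; [A]^2[B]^2 has units (mol·L⁻¹)^4.
Step 3: k = rate/([A]^2[B]^2), so units of k = (mol·L⁻¹)^(1-4)·min⁻¹ = (mol·L⁻¹)⁻³·min⁻¹.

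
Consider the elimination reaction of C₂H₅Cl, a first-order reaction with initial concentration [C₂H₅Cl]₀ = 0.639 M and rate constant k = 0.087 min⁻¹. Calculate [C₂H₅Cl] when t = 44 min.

0.0139 M

Step 1: For a first-order reaction: [C₂H₅Cl] = [C₂H₅Cl]₀ × e^(-kt)
Step 2: [C₂H₅Cl] = 0.639 × e^(-0.087 × 44)
Step 3: [C₂H₅Cl] = 0.639 × e^(-3.828)
Step 4: [C₂H₅Cl] = 0.639 × 0.0217531 = 0.0139 M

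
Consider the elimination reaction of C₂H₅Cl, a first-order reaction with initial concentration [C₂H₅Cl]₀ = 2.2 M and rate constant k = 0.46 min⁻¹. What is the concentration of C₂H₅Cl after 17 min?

0.0008836 M

Step 1: For a first-order reaction: [C₂H₅Cl] = [C₂H₅Cl]₀ × e^(-kt)
Step 2: [C₂H₅Cl] = 2.2 × e^(-0.46 × 17)
Step 3: [C₂H₅Cl] = 2.2 × e^(-7.82)
Step 4: [C₂H₅Cl] = 2.2 × 0.000401622 = 0.0008836 M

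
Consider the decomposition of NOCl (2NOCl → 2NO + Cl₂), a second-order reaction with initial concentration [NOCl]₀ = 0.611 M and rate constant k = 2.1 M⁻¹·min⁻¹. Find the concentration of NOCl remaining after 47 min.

0.009966 M

Step 1: For a second-order reaction: 1/[NOCl] = 1/[NOCl]₀ + kt
Step 2: 1/[NOCl] = 1/0.611 + 2.1 × 47
Step 3: 1/[NOCl] = 1.637 + 98.7 = 100.3
Step 4: [NOCl] = 1/100.3 = 0.009966 M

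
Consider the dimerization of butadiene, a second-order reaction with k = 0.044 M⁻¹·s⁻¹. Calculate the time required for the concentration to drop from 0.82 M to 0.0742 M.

278.6 s

Step 1: For second-order: t = (1/[C₄H₆] - 1/[C₄H₆]₀)/k
Step 2: t = (1/0.0742 - 1/0.82)/0.044
Step 3: t = (13.48 - 1.22)/0.044
Step 4: t = 12.26/0.044 = 278.6 s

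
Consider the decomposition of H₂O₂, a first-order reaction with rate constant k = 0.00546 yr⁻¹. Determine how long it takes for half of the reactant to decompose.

127 yr

Step 1: For a first-order reaction, t₁/₂ = ln(2)/k
Step 2: t₁/₂ = ln(2)/0.00546
Step 3: t₁/₂ = 0.6931/0.00546 = 127 yr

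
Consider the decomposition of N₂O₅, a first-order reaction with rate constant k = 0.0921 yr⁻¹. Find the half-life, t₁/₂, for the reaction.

7.526 yr

Step 1: For a first-order reaction, t₁/₂ = ln(2)/k
Step 2: t₁/₂ = ln(2)/0.0921
Step 3: t₁/₂ = 0.6931/0.0921 = 7.526 yr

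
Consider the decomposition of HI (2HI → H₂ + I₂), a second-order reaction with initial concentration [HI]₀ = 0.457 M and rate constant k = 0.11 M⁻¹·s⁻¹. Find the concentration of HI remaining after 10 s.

0.3041 M

Step 1: For a second-order reaction: 1/[HI] = 1/[HI]₀ + kt
Step 2: 1/[HI] = 1/0.457 + 0.11 × 10
Step 3: 1/[HI] = 2.188 + 1.1 = 3.288
Step 4: [HI] = 1/3.288 = 0.3041 M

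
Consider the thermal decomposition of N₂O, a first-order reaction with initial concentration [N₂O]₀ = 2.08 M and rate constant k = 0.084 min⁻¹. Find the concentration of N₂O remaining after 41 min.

0.06643 M

Step 1: For a first-order reaction: [N₂O] = [N₂O]₀ × e^(-kt)
Step 2: [N₂O] = 2.08 × e^(-0.084 × 41)
Step 3: [N₂O] = 2.08 × e^(-3.444)
Step 4: [N₂O] = 2.08 × 0.0319367 = 0.06643 M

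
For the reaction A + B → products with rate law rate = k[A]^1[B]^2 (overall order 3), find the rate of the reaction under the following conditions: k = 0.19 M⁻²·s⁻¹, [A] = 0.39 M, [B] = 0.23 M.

0.00392 M/s

Step 1: The rate law is rate = k[A]^1[B]^2, overall order = 1+2 = 3
Step 2: Substitute values: rate = 0.19 × (0.39)^1 × (0.23)^2
Step 3: rate = 0.19 × 0.39 × 0.0529 = 0.00391989 M/s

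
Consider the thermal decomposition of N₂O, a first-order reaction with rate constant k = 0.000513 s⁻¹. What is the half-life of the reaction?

1351 s

Step 1: For a first-order reaction, t₁/₂ = ln(2)/k
Step 2: t₁/₂ = ln(2)/0.000513
Step 3: t₁/₂ = 0.6931/0.000513 = 1351 s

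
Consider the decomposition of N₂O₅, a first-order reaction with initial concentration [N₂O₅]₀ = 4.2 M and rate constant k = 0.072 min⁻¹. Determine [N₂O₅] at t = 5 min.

2.93 M

Step 1: For a first-order reaction: [N₂O₅] = [N₂O₅]₀ × e^(-kt)
Step 2: [N₂O₅] = 4.2 × e^(-0.072 × 5)
Step 3: [N₂O₅] = 4.2 × e^(-0.36)
Step 4: [N₂O₅] = 4.2 × 0.697676 = 2.93 M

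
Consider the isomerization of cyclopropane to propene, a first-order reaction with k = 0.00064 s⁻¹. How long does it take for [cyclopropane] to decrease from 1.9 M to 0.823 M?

1307 s

Step 1: For first-order: t = ln([cyclopropane]₀/[cyclopropane])/k
Step 2: t = ln(1.9/0.823)/0.00064
Step 3: t = ln(2.309)/0.00064
Step 4: t = 0.8367/0.00064 = 1307 s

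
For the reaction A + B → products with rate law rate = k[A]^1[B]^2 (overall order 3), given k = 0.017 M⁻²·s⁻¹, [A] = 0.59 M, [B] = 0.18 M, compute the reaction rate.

0.000325 M/s

Step 1: The rate law is rate = k[A]^1[B]^2, overall order = 1+2 = 3
Step 2: Substitute values: rate = 0.017 × (0.59)^1 × (0.18)^2
Step 3: rate = 0.017 × 0.59 × 0.0324 = 0.000324972 M/s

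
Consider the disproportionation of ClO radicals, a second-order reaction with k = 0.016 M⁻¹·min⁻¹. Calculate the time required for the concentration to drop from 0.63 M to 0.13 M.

381.6 min

Step 1: For second-order: t = (1/[ClO] - 1/[ClO]₀)/k
Step 2: t = (1/0.13 - 1/0.63)/0.016
Step 3: t = (7.692 - 1.587)/0.016
Step 4: t = 6.105/0.016 = 381.6 min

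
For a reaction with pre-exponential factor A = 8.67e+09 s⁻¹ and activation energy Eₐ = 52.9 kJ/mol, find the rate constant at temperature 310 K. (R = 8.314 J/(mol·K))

1.06e+01 s⁻¹

Step 1: Use the Arrhenius equation: k = A × exp(-Eₐ/RT)
Step 2: Convert Eₐ to J/mol: 52.9 kJ/mol = 52900 J/mol
Step 3: Calculate the exponent: -Eₐ/(RT) = -52900/(8.314 × 310) = -20.52504
Step 4: k = 8.67e+09 × exp(-20.52504)
Step 5: k = 8.67e+09 × 1.21924e-09 = 1.0571e+01 s⁻¹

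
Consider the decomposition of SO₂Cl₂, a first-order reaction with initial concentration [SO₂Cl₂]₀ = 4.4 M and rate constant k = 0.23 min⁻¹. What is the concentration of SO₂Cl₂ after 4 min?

1.753 M

Step 1: For a first-order reaction: [SO₂Cl₂] = [SO₂Cl₂]₀ × e^(-kt)
Step 2: [SO₂Cl₂] = 4.4 × e^(-0.23 × 4)
Step 3: [SO₂Cl₂] = 4.4 × e^(-0.92)
Step 4: [SO₂Cl₂] = 4.4 × 0.398519 = 1.753 M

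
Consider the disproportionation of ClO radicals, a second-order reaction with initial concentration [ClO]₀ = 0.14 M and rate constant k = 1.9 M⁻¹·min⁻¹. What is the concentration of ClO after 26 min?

0.01769 M

Step 1: For a second-order reaction: 1/[ClO] = 1/[ClO]₀ + kt
Step 2: 1/[ClO] = 1/0.14 + 1.9 × 26
Step 3: 1/[ClO] = 7.143 + 49.4 = 56.54
Step 4: [ClO] = 1/56.54 = 0.01769 M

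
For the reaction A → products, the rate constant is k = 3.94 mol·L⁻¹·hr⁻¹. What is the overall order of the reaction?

zeroth order (0)

Step 1: The units of k for an nth-order reaction are (concentration)^(1-n)·(time)⁻¹.
Step 2: Here k has units mol·L⁻¹·hr⁻¹, so the concentration exponent is 1.
Step 3: 1 - n = 1 ⇒ n = 0. The reaction is zeroth order.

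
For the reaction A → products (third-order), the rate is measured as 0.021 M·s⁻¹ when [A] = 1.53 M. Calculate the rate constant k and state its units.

0.005863 M⁻²·s⁻¹

Step 1: rate = k[A]^3, so k = rate / [A]^3.
Step 2: k = 0.021 / (1.53)^3 = 0.021 / 3.582.
Step 3: k = 0.005863 M⁻²·s⁻¹.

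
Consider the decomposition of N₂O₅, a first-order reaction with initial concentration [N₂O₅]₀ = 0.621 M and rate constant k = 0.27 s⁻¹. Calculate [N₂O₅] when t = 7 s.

0.09382 M

Step 1: For a first-order reaction: [N₂O₅] = [N₂O₅]₀ × e^(-kt)
Step 2: [N₂O₅] = 0.621 × e^(-0.27 × 7)
Step 3: [N₂O₅] = 0.621 × e^(-1.89)
Step 4: [N₂O₅] = 0.621 × 0.151072 = 0.09382 M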